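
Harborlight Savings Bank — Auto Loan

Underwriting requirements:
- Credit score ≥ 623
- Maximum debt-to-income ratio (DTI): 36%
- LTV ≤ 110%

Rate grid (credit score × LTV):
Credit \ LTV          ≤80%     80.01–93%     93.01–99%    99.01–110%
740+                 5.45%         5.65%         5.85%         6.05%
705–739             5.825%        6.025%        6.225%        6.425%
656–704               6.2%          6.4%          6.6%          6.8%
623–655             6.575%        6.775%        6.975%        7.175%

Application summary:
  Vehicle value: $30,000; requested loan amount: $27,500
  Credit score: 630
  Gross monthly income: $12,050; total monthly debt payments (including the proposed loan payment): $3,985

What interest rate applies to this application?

Credit score 630 ≥ 623; DTI: 3,985 ÷ 12,050 = 33.1%, within the 36% cap
LTV: 27,500 ÷ 30,000 = 91.7%, within 110% cap
Credit 630 → row 623–655; LTV 91.7% → column 80.01–93%. Grid cell → 6.775%.

6.775%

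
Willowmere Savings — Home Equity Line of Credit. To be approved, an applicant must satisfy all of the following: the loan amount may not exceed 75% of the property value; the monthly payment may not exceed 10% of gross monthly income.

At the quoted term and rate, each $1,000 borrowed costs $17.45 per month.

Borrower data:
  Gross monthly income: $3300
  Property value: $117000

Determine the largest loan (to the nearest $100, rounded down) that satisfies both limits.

$18,900

Payment cap: 10% × $3,300 = $330/month.
At $17.45 per $1,000, that supports 330/17.45 × 1,000 ≈ $18,911 → $18,900.
LTV cap: 75% × $117,000 = $87,750 → $87,700.
Binding constraint: payment-to-income.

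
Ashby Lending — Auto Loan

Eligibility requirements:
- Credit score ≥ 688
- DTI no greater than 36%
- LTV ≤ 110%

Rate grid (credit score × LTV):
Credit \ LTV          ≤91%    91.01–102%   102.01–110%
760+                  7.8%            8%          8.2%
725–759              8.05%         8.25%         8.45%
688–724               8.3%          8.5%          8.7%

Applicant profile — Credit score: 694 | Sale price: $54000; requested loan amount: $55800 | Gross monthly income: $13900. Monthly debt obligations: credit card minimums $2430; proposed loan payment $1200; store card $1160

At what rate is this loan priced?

Credit score 694 ≥ 688; Total monthly debts = (2,430 + 1,200 + 1,160) = 4,790. DTI = 4,790/13,900 = 34.5% ≤ 36%
Loan-to-value = 55,800/54,000 = 103.3% — pass (110% max)
Row: 694 falls in 688–724. Column: 103.3% falls in 102.01–110%. Rate = 8.7%.

8.7%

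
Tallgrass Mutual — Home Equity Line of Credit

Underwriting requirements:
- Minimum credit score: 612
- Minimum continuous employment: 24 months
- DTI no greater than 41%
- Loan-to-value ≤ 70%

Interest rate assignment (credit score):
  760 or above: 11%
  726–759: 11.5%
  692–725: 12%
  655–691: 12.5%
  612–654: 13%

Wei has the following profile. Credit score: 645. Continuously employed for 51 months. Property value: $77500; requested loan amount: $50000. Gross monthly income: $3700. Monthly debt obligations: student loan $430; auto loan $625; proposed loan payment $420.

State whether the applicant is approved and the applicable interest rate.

Approved at 13%

Credit score 645 ≥ 612 (meets minimum)
Total monthly debts = (430 + 625 + 420) = 1,475. DTI: 1,475 ÷ 3,700 = 39.9%, within the 41% cap
Employment 51 ≥ 24 months
LTV: 50,000 ÷ 77,500 = 64.5%, within 70% cap
All requirements met. Score 645 falls in the 612–654 tier → 13%.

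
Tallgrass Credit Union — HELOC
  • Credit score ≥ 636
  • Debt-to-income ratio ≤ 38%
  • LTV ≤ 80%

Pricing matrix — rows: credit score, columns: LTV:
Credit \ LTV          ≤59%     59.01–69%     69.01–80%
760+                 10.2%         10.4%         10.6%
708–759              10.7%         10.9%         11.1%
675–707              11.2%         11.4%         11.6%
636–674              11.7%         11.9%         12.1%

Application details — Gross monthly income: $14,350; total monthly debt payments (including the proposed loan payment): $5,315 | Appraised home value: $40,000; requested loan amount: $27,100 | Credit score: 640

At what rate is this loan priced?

11.9%

Credit score 640 ≥ 636; Debt-to-income = 5,315/14,350 = 37% — meets 38% limit
Loan-to-value = 27,100/40,000 = 67.8% — pass (80% max)
Score 640 is in the 636–674 band; LTV 67.8% is in the 59.01–69% band → 11.9%.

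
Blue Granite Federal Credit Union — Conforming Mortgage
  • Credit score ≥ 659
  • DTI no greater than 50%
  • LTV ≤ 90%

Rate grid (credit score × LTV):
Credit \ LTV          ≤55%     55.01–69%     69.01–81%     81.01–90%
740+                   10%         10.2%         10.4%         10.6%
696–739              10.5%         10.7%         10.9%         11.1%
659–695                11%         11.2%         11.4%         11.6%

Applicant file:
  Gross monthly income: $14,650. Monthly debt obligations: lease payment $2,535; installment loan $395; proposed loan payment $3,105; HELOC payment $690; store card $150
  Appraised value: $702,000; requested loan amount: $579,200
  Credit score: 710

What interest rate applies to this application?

11.1%

Credit score 710 ≥ 659; Total monthly debts = (2,535 + 395 + 3,105 + 690 + 150) = 6,875. Debt-to-income = 6,875/14,650 = 46.9% — meets 50% limit
Loan-to-value = 579,200/702,000 = 82.5% — pass (90% max)
Credit 710 → row 696–739; LTV 82.5% → column 81.01–90%. Grid cell → 11.1%.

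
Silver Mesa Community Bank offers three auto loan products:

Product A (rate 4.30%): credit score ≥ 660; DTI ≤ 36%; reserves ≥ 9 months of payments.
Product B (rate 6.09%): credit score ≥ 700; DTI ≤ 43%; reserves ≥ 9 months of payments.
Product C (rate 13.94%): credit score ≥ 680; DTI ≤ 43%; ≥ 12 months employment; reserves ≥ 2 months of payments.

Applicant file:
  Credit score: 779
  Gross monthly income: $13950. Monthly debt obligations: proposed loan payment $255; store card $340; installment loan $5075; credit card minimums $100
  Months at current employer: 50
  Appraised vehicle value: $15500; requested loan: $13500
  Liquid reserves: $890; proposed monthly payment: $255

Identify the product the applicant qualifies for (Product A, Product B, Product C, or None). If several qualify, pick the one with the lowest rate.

Product C

Total debts = (255 + 340 + 5,075 + 100) = 5,770; DTI = 5,770/13,950 = 41.4%.
LTV = 13,500/15,500 = 87.1%.
Reserves = 890/255 = 3.5 months.
Product A: score 779 ≥ 660; DTI 41.4% > 36%; reserves 3.5 < 9 mo → does not qualify.
Product B: score 779 ≥ 700; DTI 41.4% ≤ 43%; reserves 3.5 < 9 mo → does not qualify.
Product C: score 779 ≥ 680; DTI 41.4% ≤ 43%; employment 50 ≥ 12 mo; reserves 3.5 ≥ 2 mo → qualifies.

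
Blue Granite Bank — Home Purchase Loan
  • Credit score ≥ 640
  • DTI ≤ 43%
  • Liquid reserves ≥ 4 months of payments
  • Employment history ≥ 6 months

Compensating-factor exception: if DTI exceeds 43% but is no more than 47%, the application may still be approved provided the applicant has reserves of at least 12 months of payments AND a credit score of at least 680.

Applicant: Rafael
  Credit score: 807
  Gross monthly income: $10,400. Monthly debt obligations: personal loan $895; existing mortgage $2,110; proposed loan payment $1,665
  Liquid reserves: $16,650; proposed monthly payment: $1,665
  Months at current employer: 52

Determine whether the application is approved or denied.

Denied

Credit score 807 ≥ 640 (meets base)
Total debts = (895 + 2,110 + 1,665) = 4,670. DTI: 4,670 ÷ 10,400 = 44.9%, over the 43% base limit.
Reserves = 16,650/1,665 = 10.0 months ≥ 4
Employment 52 ≥ 6 months
DTI 44.9% is within the 43%–47% exception band; checking compensating factors.
Reserves 10.0 < 12 months; credit score 807 ≥ 680.
Compensating-factor requirement not fully met.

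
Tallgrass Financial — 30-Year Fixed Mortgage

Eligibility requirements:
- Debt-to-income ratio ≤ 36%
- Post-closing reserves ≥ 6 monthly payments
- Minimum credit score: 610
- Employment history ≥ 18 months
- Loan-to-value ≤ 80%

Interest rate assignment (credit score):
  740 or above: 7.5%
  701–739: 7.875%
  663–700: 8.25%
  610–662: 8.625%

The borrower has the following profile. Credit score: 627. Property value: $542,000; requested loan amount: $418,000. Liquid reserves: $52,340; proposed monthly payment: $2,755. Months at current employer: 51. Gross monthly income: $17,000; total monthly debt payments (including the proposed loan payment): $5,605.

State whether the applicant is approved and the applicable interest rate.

Approved at 8.625%

Credit score 627 ≥ 610 (meets minimum)
Liquid reserves cover 52,340/2,755 = 19.0 months — ≥ 6 required
Employment 51 ≥ 18 months
Loan-to-value = 418,000/542,000 = 77.1% — pass (80% max)
DTI: 5,605 ÷ 17,000 = 33%, within the 36% cap
All requirements met. Score 627 falls in the 610–662 tier → 8.625%.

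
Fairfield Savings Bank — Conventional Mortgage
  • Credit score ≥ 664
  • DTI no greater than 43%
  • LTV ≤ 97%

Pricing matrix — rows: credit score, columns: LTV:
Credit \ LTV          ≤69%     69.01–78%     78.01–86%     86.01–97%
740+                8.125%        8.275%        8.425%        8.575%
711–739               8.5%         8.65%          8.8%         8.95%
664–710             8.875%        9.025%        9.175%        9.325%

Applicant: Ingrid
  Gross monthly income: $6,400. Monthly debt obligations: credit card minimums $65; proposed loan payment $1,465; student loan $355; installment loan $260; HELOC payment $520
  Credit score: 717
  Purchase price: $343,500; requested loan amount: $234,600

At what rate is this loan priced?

8.5%

Credit score 717 ≥ 664; Total monthly debts = (65 + 1,465 + 355 + 260 + 520) = 2,665. Debt-to-income = 2,665/6,400 = 41.6% — meets 43% limit
LTV: 234,600 ÷ 343,500 = 68.3%, within 97% cap
Score 717 is in the 711–739 band; LTV 68.3% is in the ≤69% band → 8.5%.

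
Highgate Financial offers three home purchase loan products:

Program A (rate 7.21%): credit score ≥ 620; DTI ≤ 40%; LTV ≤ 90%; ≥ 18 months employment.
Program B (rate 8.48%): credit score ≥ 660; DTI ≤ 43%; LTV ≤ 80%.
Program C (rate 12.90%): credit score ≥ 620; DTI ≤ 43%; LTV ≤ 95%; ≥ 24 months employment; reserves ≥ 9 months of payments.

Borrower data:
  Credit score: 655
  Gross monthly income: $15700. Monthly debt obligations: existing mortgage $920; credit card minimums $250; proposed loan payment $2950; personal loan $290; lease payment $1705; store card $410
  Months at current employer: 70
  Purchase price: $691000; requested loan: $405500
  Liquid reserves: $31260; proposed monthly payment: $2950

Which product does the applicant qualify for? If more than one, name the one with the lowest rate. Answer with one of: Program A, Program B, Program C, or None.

Total debts = (920 + 250 + 2,950 + 290 + 1,705 + 410) = 6,525; DTI = 6,525/15,700 = 41.6%.
LTV = 405,500/691,000 = 58.7%.
Reserves = 31,260/2,950 = 10.6 months.
Program A: score 655 ≥ 620; DTI 41.6% > 40%; LTV 58.7% ≤ 90%; employment 70 ≥ 18 mo → does not qualify.
Program B: score 655 < 660; DTI 41.6% ≤ 43%; LTV 58.7% ≤ 80% → does not qualify.
Program C: score 655 ≥ 620; DTI 41.6% ≤ 43%; LTV 58.7% ≤ 95%; employment 70 ≥ 24 mo; reserves 10.6 ≥ 9 mo → qualifies.

Program C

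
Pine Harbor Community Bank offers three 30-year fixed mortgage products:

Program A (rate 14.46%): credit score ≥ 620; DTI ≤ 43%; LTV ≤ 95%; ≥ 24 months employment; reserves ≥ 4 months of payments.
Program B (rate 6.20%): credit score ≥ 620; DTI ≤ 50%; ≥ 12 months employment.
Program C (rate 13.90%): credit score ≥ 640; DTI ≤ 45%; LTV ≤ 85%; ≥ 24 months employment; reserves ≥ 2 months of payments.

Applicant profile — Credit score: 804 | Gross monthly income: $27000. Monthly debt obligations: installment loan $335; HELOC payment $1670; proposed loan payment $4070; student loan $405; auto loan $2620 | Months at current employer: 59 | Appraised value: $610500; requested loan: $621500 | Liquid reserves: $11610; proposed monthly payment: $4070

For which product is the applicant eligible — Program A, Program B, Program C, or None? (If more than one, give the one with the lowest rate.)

Total debts = (335 + 1,670 + 4,070 + 405 + 2,620) = 9,100; DTI = 9,100/27,000 = 33.7%.
LTV = 621,500/610,500 = 101.8%.
Reserves = 11,610/4,070 = 2.9 months.
Program A: score 804 ≥ 620; DTI 33.7% ≤ 43%; LTV 101.8% > 95%; employment 59 ≥ 24 mo; reserves 2.9 < 4 mo → does not qualify.
Program B: score 804 ≥ 620; DTI 33.7% ≤ 50%; employment 59 ≥ 12 mo → qualifies.
Program C: score 804 ≥ 640; DTI 33.7% ≤ 45%; LTV 101.8% > 85%; employment 59 ≥ 24 mo; reserves 2.9 ≥ 2 mo → does not qualify.

Program B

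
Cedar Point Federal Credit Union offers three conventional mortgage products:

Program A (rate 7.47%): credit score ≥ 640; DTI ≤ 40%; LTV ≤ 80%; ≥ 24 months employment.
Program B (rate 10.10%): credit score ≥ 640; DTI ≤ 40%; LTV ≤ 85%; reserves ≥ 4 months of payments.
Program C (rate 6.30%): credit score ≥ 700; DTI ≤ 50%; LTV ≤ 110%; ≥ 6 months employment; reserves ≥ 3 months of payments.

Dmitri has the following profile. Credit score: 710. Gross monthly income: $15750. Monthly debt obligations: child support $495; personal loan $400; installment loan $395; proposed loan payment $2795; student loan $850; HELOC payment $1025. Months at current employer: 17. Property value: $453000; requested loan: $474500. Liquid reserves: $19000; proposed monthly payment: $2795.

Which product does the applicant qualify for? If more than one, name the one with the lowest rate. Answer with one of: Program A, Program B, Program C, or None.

Total debts = (495 + 400 + 395 + 2,795 + 850 + 1,025) = 5,960; DTI = 5,960/15,750 = 37.8%.
LTV = 474,500/453,000 = 104.7%.
Reserves = 19,000/2,795 = 6.8 months.
Program A: score 710 ≥ 640; DTI 37.8% ≤ 40%; LTV 104.7% > 80%; employment 17 < 24 mo → does not qualify.
Program B: score 710 ≥ 640; DTI 37.8% ≤ 40%; LTV 104.7% > 85%; reserves 6.8 ≥ 4 mo → does not qualify.
Program C: score 710 ≥ 700; DTI 37.8% ≤ 50%; LTV 104.7% ≤ 110%; employment 17 ≥ 6 mo; reserves 6.8 ≥ 3 mo → qualifies.

Program C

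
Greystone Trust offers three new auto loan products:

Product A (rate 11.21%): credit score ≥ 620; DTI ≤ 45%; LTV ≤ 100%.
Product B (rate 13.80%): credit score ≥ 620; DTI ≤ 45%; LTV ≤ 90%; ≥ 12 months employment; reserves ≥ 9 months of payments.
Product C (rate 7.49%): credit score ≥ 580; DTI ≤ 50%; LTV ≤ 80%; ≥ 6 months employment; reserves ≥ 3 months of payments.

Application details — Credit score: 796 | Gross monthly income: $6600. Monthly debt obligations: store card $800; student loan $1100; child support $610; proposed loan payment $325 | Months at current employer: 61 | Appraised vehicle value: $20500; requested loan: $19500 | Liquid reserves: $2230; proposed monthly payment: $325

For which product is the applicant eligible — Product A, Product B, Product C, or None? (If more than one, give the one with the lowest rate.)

Total debts = (800 + 1,100 + 610 + 325) = 2,835; DTI = 2,835/6,600 = 43%.
LTV = 19,500/20,500 = 95.1%.
Reserves = 2,230/325 = 6.9 months.
Product A: score 796 ≥ 620; DTI 43% ≤ 45%; LTV 95.1% ≤ 100% → qualifies.
Product B: score 796 ≥ 620; DTI 43% ≤ 45%; LTV 95.1% > 90%; employment 61 ≥ 12 mo; reserves 6.9 < 9 mo → does not qualify.
Product C: score 796 ≥ 580; DTI 43% ≤ 50%; LTV 95.1% > 80%; employment 61 ≥ 6 mo; reserves 6.9 ≥ 3 mo → does not qualify.

Product A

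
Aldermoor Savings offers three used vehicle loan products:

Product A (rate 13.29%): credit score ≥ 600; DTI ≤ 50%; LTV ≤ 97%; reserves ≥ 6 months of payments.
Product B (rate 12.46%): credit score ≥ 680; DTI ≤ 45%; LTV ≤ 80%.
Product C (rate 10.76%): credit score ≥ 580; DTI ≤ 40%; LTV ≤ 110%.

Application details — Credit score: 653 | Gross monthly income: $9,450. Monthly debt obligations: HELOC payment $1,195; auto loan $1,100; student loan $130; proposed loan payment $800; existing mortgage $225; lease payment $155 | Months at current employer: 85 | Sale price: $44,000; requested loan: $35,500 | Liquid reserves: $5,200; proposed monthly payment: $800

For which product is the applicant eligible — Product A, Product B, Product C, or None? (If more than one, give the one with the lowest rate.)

Total debts = (1,195 + 1,100 + 130 + 800 + 225 + 155) = 3,605; DTI = 3,605/9,450 = 38.1%.
LTV = 35,500/44,000 = 80.7%.
Reserves = 5,200/800 = 6.5 months.
Product A: score 653 ≥ 600; DTI 38.1% ≤ 50%; LTV 80.7% ≤ 97%; reserves 6.5 ≥ 6 mo → qualifies.
Product B: score 653 < 680; DTI 38.1% ≤ 45%; LTV 80.7% > 80% → does not qualify.
Product C: score 653 ≥ 580; DTI 38.1% ≤ 40%; LTV 80.7% ≤ 110% → qualifies.
Qualifying: Product A, Product C. Lowest rate is 10.76% → Product C.

Product C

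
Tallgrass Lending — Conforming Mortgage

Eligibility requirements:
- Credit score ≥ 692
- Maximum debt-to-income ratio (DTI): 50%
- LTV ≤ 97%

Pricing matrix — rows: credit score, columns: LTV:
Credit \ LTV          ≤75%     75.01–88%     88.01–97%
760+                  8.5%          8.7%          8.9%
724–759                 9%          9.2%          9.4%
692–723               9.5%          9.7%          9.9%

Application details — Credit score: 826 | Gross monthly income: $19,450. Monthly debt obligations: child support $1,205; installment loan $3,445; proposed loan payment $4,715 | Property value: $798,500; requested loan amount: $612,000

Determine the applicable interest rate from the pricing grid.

8.7%

Credit score 826 ≥ 692; Total monthly debts = (1,205 + 3,445 + 4,715) = 9,365. Debt-to-income = 9,365/19,450 = 48.1% — meets 50% limit
LTV: 612,000 ÷ 798,500 = 76.6%, within 97% cap
Score 826 is in the 760+ band; LTV 76.6% is in the 75.01–88% band → 8.7%.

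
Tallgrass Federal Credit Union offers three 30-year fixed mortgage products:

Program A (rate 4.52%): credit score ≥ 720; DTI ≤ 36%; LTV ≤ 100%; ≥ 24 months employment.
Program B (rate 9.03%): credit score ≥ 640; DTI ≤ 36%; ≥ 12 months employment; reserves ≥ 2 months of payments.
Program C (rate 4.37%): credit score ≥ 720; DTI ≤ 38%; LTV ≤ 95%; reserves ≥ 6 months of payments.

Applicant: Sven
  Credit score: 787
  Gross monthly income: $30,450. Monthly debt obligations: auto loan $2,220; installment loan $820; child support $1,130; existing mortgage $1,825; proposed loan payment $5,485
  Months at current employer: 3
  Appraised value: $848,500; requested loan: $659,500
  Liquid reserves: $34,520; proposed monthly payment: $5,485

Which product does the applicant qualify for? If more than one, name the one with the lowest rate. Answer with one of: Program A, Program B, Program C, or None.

Total debts = (2,220 + 820 + 1,130 + 1,825 + 5,485) = 11,480; DTI = 11,480/30,450 = 37.7%.
LTV = 659,500/848,500 = 77.7%.
Reserves = 34,520/5,485 = 6.3 months.
Program A: score 787 ≥ 720; DTI 37.7% > 36%; LTV 77.7% ≤ 100%; employment 3 < 24 mo → does not qualify.
Program B: score 787 ≥ 640; DTI 37.7% > 36%; employment 3 < 12 mo; reserves 6.3 ≥ 2 mo → does not qualify.
Program C: score 787 ≥ 720; DTI 37.7% ≤ 38%; LTV 77.7% ≤ 95%; reserves 6.3 ≥ 6 mo → qualifies.

Program C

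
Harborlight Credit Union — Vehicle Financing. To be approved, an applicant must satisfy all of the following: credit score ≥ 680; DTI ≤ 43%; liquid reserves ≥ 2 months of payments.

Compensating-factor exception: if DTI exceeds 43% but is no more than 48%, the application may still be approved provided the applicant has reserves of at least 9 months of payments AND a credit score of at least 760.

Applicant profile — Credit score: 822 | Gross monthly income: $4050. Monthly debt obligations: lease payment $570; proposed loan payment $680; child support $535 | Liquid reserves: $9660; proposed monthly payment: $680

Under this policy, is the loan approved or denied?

Credit score 822 ≥ 680 (meets base)
Total debts = (570 + 680 + 535) = 1,785. DTI = 1,785/4,050 = 44.1% > 43% — standard DTI limit exceeded.
Liquid reserves cover 9,660/680 = 14.2 months — ≥ 2 required
DTI 44.1% is within the 43%–48% exception band; checking compensating factors.
Reserves 14.2 ≥ 9 months; credit score 822 ≥ 760.
Both compensating conditions met → exception applies.

Approved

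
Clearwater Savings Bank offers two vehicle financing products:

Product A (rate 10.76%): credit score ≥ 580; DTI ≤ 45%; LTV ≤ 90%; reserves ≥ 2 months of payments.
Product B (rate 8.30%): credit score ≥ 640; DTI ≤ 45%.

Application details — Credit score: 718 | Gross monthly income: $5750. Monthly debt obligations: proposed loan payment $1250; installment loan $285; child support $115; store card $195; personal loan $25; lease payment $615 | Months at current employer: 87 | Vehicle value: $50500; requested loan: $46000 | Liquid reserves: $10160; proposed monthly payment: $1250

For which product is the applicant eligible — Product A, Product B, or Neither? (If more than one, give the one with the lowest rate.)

Total debts = (1,250 + 285 + 115 + 195 + 25 + 615) = 2,485; DTI = 2,485/5,750 = 43.2%.
LTV = 46,000/50,500 = 91.1%.
Reserves = 10,160/1,250 = 8.1 months.
Product A: score 718 ≥ 580; DTI 43.2% ≤ 45%; LTV 91.1% > 90%; reserves 8.1 ≥ 2 mo → does not qualify.
Product B: score 718 ≥ 640; DTI 43.2% ≤ 45% → qualifies.

Product B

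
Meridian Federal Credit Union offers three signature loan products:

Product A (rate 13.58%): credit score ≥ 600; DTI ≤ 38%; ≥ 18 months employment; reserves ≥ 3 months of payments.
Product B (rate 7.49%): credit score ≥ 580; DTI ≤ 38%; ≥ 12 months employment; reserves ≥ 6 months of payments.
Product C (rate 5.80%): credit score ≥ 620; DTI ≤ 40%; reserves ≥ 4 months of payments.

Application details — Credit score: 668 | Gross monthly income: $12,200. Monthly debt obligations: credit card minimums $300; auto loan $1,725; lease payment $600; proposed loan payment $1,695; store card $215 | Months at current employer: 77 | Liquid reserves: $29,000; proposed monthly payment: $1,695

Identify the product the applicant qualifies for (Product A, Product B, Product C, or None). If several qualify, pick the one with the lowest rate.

Total debts = (300 + 1,725 + 600 + 1,695 + 215) = 4,535; DTI = 4,535/12,200 = 37.2%.
Reserves = 29,000/1,695 = 17.1 months.
Product A: score 668 ≥ 600; DTI 37.2% ≤ 38%; employment 77 ≥ 18 mo; reserves 17.1 ≥ 3 mo → qualifies.
Product B: score 668 ≥ 580; DTI 37.2% ≤ 38%; employment 77 ≥ 12 mo; reserves 17.1 ≥ 6 mo → qualifies.
Product C: score 668 ≥ 620; DTI 37.2% ≤ 40%; reserves 17.1 ≥ 4 mo → qualifies.
Qualifying: Product A, Product B, Product C. Lowest rate is 5.80% → Product C.

Product C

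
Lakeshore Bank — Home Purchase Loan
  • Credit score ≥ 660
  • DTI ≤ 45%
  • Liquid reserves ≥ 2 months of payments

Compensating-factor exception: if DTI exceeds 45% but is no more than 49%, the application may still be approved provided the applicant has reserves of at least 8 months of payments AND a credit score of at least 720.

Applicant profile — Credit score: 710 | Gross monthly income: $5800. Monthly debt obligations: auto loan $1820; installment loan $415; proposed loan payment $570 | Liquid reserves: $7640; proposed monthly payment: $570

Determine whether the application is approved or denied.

Denied

Credit score 710 ≥ 660 (meets base)
Total debts = (1,820 + 415 + 570) = 2,805. DTI: 2,805 ÷ 5,800 = 48.4%, over the 45% base limit.
Reserves = 7,640/570 = 13.4 months ≥ 2
48.4% falls in the override range (45%–49%), so the compensating-factor test applies.
Override check — reserves: 13.4 mo (ok); score: 710 (below 720).
Override conditions not both satisfied; exception does not apply.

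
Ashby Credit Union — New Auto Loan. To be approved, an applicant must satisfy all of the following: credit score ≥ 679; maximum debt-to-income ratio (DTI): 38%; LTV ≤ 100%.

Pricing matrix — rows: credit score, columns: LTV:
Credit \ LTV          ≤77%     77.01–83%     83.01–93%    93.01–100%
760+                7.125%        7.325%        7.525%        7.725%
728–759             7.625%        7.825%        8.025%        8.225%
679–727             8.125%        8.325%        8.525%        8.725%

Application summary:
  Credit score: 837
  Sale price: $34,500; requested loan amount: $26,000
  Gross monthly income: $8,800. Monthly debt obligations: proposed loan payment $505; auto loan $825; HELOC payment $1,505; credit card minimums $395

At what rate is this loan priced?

Credit score 837 ≥ 679; Total monthly debts = (505 + 825 + 1,505 + 395) = 3,230. Debt-to-income = 3,230/8,800 = 36.7% — meets 38% limit
LTV = 26,000/34,500 = 75.4% ≤ 100%
Score 837 is in the 760+ band; LTV 75.4% is in the ≤77% band → 7.125%.

7.125%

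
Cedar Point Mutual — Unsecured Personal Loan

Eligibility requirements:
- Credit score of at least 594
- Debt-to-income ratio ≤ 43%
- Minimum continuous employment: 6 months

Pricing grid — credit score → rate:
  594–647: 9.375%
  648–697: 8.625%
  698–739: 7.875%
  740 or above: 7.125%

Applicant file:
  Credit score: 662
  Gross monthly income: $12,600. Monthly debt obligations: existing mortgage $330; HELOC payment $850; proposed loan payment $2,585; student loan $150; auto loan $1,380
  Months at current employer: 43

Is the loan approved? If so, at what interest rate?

Credit score 662 ≥ 594 (meets minimum)
Employment 43 ≥ 6 months
Total monthly debts = (330 + 850 + 2,585 + 150 + 1,380) = 5,295. DTI = 5,295/12,600 = 42% ≤ 43%
All requirements met. Score 662 falls in the 648–697 tier → 8.625%.

Approved at 8.625%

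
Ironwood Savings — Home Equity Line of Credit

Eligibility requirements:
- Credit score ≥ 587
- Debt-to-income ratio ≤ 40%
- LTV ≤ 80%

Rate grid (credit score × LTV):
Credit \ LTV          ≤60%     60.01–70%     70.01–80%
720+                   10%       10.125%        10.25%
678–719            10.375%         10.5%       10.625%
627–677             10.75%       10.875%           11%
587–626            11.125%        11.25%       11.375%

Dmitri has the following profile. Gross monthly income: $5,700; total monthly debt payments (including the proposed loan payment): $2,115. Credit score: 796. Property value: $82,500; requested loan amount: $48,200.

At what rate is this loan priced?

10%

Credit score 796 ≥ 587; DTI = 2,115/5,700 = 37.1% ≤ 40%
LTV: 48,200 ÷ 82,500 = 58.4%, within 80% cap
Credit 796 → row 720+; LTV 58.4% → column ≤60%. Grid cell → 10%.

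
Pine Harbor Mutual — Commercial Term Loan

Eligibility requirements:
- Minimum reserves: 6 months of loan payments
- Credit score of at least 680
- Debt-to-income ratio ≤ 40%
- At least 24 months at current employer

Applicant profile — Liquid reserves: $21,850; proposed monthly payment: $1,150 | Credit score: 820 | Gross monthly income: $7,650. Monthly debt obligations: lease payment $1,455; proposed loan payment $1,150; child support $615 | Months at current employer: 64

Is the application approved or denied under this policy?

Reserves = 21,850/1,150 = 19.0 months ≥ 6
Credit score 820 ≥ 680 (meets)
Total monthly debts = (1,455 + 1,150 + 615) = 3,220. DTI: 3,220 ÷ 7,650 = 42.1%, exceeds the 40% cap
Employment 64 ≥ 24 months
Fails on DTI.

Denied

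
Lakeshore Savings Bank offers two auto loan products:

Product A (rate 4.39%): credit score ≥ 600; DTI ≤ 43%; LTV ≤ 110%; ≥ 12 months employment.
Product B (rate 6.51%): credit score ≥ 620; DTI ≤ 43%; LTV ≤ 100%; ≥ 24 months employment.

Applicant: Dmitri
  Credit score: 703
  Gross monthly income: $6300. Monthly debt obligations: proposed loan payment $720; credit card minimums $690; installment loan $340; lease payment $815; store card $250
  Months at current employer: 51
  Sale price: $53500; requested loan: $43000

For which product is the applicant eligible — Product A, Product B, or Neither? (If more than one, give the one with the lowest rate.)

Neither

Total debts = (720 + 690 + 340 + 815 + 250) = 2,815; DTI = 2,815/6,300 = 44.7%.
LTV = 43,000/53,500 = 80.4%.
Product A: score 703 ≥ 600; DTI 44.7% > 43%; LTV 80.4% ≤ 110%; employment 51 ≥ 12 mo → does not qualify.
Product B: score 703 ≥ 620; DTI 44.7% > 43%; LTV 80.4% ≤ 100%; employment 51 ≥ 24 mo → does not qualify.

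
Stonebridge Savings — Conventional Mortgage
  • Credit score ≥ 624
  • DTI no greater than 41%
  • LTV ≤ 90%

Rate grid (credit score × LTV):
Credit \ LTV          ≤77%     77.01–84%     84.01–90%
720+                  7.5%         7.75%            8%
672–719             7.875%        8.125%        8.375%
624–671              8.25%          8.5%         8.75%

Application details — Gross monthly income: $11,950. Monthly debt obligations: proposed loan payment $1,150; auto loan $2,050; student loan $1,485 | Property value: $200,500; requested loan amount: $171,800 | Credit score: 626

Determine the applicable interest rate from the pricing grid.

8.75%

Credit score 626 ≥ 624; Total monthly debts = (1,150 + 2,050 + 1,485) = 4,685. DTI = 4,685/11,950 = 39.2% ≤ 41%
LTV: 171,800 ÷ 200,500 = 85.7%, within 90% cap
Score 626 is in the 624–671 band; LTV 85.7% is in the 84.01–90% band → 8.75%.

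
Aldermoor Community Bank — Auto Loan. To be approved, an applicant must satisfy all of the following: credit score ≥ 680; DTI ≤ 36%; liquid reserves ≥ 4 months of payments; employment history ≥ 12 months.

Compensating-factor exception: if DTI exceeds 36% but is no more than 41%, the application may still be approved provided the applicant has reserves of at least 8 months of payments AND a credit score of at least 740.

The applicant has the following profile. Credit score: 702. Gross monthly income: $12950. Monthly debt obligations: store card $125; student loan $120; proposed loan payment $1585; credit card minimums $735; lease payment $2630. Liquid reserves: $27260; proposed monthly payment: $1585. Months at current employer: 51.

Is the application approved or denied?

Credit score 702 ≥ 680 (meets base)
Total debts = (125 + 120 + 1,585 + 735 + 2,630) = 5,195. DTI = 5,195/12,950 = 40.1% > 36% — standard DTI limit exceeded.
Reserves: 27,260 ÷ 1,585 = 17.2 months (meets 4-month minimum)
Employment 51 ≥ 12 months
DTI 40.1% is within the 36%–41% exception band; checking compensating factors.
Reserves 17.2 ≥ 8 months; credit score 702 < 740.
Override conditions not both satisfied; exception does not apply.

Denied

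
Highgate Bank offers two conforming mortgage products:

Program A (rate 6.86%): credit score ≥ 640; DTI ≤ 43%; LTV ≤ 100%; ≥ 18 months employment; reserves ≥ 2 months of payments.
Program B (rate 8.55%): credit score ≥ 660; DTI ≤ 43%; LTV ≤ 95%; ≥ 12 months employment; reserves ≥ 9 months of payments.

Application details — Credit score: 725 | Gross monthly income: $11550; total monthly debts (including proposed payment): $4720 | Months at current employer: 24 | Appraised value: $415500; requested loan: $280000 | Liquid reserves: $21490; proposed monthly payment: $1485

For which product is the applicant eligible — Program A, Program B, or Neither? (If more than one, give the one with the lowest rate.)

DTI = 4,720/11,550 = 40.9%.
LTV = 280,000/415,500 = 67.4%.
Reserves = 21,490/1,485 = 14.5 months.
Program A: score 725 ≥ 640; DTI 40.9% ≤ 43%; LTV 67.4% ≤ 100%; employment 24 ≥ 18 mo; reserves 14.5 ≥ 2 mo → qualifies.
Program B: score 725 ≥ 660; DTI 40.9% ≤ 43%; LTV 67.4% ≤ 95%; employment 24 ≥ 12 mo; reserves 14.5 ≥ 9 mo → qualifies.
Qualifying: Program A, Program B. Lowest rate is 6.86% → Program A.

Program A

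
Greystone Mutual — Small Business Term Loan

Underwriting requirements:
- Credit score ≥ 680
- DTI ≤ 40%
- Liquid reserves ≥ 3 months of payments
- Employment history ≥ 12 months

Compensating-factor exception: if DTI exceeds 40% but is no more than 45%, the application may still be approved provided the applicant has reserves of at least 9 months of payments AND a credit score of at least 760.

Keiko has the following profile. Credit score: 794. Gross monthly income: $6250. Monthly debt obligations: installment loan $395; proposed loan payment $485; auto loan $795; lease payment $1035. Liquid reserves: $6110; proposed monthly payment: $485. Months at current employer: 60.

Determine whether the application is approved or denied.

Approved

Credit score 794 ≥ 680 (meets base)
Total debts = (395 + 485 + 795 + 1,035) = 2,710. DTI: 2,710 ÷ 6,250 = 43.4%, over the 40% base limit.
Liquid reserves cover 6,110/485 = 12.6 months — ≥ 3 required
Employment 60 ≥ 12 months
DTI 43.4% is within the 40%–45% exception band; checking compensating factors.
Override check — reserves: 12.6 mo (ok); score: 794 (ok).
Both compensating conditions met → exception applies.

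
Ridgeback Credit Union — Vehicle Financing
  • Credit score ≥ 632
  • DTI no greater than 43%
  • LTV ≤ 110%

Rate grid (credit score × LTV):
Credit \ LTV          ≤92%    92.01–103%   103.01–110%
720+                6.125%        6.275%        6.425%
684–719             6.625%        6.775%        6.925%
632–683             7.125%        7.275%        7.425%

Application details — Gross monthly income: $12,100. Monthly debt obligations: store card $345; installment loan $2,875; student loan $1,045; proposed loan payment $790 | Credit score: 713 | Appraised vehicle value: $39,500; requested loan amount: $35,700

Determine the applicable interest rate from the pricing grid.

Credit score 713 ≥ 632; Total monthly debts = (345 + 2,875 + 1,045 + 790) = 5,055. DTI = 5,055/12,100 = 41.8% ≤ 43%
LTV: 35,700 ÷ 39,500 = 90.4%, within 110% cap
Credit 713 → row 684–719; LTV 90.4% → column ≤92%. Grid cell → 6.625%.

6.625%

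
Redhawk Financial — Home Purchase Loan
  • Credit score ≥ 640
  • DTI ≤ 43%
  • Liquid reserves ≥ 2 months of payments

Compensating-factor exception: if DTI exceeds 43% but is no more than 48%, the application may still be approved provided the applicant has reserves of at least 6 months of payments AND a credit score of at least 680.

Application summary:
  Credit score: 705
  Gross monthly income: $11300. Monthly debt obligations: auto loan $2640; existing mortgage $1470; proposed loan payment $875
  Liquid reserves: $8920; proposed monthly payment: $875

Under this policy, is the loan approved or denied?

Approved

Credit score 705 ≥ 640 (meets base)
Total debts = (2,640 + 1,470 + 875) = 4,985. DTI = 4,985/11,300 = 44.1% > 43% — standard DTI limit exceeded.
Reserves: 8,920 ÷ 875 = 10.2 months (meets 2-month minimum)
44.1% falls in the override range (43%–48%), so the compensating-factor test applies.
Override check — reserves: 10.2 mo (ok); score: 705 (ok).
Both compensating conditions met → exception applies.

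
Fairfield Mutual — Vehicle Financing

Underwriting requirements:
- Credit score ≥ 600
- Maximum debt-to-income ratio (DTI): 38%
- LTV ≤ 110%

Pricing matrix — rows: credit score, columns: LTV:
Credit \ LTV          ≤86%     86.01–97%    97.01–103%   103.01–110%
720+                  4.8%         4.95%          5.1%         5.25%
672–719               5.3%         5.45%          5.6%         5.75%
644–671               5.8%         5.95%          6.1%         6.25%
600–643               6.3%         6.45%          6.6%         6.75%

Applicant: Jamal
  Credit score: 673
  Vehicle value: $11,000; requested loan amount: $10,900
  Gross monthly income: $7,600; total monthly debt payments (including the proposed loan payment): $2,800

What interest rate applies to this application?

Credit score 673 ≥ 600; DTI = 2,800/7,600 = 36.8% ≤ 38%
LTV = 10,900/11,000 = 99.1% ≤ 110%
Score 673 is in the 672–719 band; LTV 99.1% is in the 97.01–103% band → 5.6%.

5.6%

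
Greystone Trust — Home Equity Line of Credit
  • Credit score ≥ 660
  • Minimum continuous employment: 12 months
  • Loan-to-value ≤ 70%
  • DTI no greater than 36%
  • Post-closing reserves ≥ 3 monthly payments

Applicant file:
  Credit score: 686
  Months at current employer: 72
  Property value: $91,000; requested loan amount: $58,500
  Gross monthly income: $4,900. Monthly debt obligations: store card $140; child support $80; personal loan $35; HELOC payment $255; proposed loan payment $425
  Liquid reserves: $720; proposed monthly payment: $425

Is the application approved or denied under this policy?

Credit score 686 ≥ 660 (meets)
Employment 72 ≥ 12 months
LTV: 58,500 ÷ 91,000 = 64.3%, within 70% cap
Total monthly debts = (140 + 80 + 35 + 255 + 425) = 935. DTI = 935/4,900 = 19.1% ≤ 36%
Reserves = 720/425 = 1.7 months < 3
Fails on reserves.

Denied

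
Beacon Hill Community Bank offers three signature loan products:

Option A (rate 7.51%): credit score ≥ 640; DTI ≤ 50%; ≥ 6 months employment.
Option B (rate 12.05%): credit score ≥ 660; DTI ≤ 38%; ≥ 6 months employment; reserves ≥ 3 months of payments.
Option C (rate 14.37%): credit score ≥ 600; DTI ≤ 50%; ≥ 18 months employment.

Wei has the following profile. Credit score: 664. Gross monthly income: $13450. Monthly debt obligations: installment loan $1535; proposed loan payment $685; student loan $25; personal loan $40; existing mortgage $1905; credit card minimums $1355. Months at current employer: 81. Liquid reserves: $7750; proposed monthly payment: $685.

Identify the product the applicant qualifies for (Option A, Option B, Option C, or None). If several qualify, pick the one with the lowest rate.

Total debts = (1,535 + 685 + 25 + 40 + 1,905 + 1,355) = 5,545; DTI = 5,545/13,450 = 41.2%.
Reserves = 7,750/685 = 11.3 months.
Option A: score 664 ≥ 640; DTI 41.2% ≤ 50%; employment 81 ≥ 6 mo → qualifies.
Option B: score 664 ≥ 660; DTI 41.2% > 38%; employment 81 ≥ 6 mo; reserves 11.3 ≥ 3 mo → does not qualify.
Option C: score 664 ≥ 600; DTI 41.2% ≤ 50%; employment 81 ≥ 18 mo → qualifies.
Qualifying: Option A, Option C. Lowest rate is 7.51% → Option A.

Option A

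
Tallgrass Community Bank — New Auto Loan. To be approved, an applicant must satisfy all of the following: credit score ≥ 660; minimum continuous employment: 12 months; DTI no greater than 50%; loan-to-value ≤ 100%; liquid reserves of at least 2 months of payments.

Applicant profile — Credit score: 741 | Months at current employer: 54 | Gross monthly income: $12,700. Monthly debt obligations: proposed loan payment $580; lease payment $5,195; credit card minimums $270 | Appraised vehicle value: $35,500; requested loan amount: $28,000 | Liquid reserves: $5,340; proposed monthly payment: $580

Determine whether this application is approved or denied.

Credit score 741 ≥ 660 (meets)
Employment 54 ≥ 12 months
Total monthly debts = (580 + 5,195 + 270) = 6,045. Debt-to-income = 6,045/12,700 = 47.6% — meets 50% limit
LTV = 28,000/35,500 = 78.9% ≤ 100%
Reserves = 5,340/580 = 9.2 months ≥ 2
All criteria satisfied.

Approved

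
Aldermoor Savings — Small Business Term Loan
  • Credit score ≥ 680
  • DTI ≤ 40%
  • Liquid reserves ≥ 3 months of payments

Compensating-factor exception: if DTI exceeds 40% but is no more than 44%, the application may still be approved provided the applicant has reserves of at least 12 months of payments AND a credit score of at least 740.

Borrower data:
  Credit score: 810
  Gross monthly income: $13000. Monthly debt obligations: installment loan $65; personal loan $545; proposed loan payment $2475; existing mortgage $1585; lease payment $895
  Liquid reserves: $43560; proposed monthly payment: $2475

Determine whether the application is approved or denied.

Approved

Credit score 810 ≥ 680 (meets base)
Total debts = (65 + 545 + 2,475 + 1,585 + 895) = 5,565. DTI = 5,565/13,000 = 42.8% > 40% — standard DTI limit exceeded.
Reserves = 43,560/2,475 = 17.6 months ≥ 3
DTI 42.8% is within the 40%–44% exception band; checking compensating factors.
Override check — reserves: 17.6 mo (ok); score: 810 (ok).
Both override conditions satisfied; DTI exception granted.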